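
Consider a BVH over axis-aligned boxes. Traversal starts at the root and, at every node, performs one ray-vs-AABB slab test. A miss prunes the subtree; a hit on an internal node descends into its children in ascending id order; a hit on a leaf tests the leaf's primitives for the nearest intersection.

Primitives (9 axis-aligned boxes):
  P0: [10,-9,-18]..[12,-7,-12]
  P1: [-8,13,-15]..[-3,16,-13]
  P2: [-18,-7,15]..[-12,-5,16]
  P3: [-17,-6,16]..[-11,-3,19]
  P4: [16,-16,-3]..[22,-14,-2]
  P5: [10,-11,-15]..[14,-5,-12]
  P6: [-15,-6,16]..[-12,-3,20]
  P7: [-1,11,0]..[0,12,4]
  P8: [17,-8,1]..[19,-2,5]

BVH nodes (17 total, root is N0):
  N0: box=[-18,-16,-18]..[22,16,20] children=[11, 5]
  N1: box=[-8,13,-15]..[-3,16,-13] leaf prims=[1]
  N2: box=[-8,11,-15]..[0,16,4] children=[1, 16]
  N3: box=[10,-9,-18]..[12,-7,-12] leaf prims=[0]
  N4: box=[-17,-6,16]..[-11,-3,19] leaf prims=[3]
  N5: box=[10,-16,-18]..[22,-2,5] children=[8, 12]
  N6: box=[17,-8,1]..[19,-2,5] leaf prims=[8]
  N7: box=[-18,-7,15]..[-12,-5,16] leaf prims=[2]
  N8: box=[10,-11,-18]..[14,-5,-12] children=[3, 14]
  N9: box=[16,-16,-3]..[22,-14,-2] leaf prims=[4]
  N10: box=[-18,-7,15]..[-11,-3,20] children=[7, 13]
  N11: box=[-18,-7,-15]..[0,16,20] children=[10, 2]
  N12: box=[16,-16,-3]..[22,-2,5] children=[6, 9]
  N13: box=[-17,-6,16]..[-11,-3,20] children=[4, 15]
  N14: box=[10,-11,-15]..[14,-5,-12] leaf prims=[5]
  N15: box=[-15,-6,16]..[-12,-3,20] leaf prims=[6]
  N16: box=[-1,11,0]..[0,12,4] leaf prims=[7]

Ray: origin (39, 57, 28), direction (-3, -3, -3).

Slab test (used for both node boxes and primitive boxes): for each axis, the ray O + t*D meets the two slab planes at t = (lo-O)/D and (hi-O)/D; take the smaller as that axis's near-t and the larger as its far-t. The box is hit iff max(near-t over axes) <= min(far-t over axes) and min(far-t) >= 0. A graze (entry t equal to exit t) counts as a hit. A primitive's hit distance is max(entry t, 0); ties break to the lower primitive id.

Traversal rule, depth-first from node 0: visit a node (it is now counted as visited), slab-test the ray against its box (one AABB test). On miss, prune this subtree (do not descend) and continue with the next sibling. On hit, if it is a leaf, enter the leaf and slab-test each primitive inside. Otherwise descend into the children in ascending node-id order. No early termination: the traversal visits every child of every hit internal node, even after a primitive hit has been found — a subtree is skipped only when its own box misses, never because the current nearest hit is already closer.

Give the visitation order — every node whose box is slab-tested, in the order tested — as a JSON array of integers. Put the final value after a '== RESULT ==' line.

Traverse from the root:
N0 x:[17/3,19] y:[41/3,73/3] z:[8/3,46/3] -> hit [41/3,46/3], descend [5, 11]
  N5 x:[17/3,29/3] y:[59/3,73/3] z:[23/3,46/3] -> miss, prune
  N11 x:[13,19] y:[41/3,64/3] z:[8/3,43/3] -> hit [41/3,43/3], descend [2, 10]
    N2 x:[13,47/3] y:[41/3,46/3] z:[8,43/3] -> hit [41/3,43/3], descend [1, 16]
      N1 x:[14,47/3] y:[41/3,44/3] z:[41/3,43/3] -> hit [14,43/3] leaf, test {P1@t=14}
      N16 x:[13,40/3] y:[15,46/3] z:[8,28/3] -> miss, prune
    N10 x:[50/3,19] y:[20,64/3] z:[8/3,13/3] -> miss, prune

order=[0, 5, 11, 2, 1, 16, 10]  |boxes|=7  |leaves|=1  hit=P1

== RESULT ==
[0, 5, 11, 2, 1, 16, 10]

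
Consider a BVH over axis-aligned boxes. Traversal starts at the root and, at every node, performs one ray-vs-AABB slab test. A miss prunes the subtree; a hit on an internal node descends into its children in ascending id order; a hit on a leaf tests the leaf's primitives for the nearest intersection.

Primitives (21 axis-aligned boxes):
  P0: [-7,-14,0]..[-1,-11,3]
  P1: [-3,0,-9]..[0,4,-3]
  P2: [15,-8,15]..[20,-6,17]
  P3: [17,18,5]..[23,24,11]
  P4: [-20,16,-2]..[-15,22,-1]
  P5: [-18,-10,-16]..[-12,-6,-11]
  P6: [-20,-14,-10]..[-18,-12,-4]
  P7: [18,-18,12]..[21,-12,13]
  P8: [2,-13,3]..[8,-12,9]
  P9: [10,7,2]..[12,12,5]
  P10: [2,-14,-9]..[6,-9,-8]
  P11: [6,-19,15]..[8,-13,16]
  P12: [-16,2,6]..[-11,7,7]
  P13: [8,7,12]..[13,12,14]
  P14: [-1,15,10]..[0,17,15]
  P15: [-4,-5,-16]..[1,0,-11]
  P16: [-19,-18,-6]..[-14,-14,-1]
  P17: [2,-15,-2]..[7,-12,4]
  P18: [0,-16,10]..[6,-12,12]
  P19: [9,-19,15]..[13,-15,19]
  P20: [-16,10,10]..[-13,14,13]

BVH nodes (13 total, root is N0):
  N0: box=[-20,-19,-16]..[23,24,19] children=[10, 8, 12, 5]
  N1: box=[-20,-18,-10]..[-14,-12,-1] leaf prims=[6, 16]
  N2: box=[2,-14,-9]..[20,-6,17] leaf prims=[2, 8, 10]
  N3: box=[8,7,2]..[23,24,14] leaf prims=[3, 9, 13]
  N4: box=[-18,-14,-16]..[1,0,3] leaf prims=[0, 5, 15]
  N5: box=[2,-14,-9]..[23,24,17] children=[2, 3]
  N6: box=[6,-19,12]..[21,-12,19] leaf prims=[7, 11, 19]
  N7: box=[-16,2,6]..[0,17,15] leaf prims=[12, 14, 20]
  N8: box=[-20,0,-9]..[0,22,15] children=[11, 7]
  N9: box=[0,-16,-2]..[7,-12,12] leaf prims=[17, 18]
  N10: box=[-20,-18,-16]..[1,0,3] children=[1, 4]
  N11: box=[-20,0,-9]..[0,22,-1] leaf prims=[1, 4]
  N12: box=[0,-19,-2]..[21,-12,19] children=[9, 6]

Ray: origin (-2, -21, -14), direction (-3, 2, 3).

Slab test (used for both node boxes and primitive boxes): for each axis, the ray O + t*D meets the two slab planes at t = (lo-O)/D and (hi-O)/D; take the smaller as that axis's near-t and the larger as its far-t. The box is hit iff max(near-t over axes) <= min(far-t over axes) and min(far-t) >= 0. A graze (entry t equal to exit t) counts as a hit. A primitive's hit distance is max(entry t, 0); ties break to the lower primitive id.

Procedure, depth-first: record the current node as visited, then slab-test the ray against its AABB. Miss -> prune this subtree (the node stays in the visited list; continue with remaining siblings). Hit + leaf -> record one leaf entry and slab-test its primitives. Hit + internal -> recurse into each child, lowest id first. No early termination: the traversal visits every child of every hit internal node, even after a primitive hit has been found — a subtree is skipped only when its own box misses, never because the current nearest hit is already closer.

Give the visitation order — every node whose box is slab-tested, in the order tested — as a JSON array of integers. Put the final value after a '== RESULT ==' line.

Trace the traversal:
N0 x:[-25/3,6] y:[1,45/2] z:[-2/3,11] -> hit [1,6], descend [5, 8, 10, 12]
  N5 x:[-25/3,-4/3] y:[7/2,45/2] z:[5/3,31/3] -> miss, prune
  N8 x:[-2/3,6] y:[21/2,43/2] z:[5/3,29/3] -> miss, prune
  N10 x:[-1,6] y:[3/2,21/2] z:[-2/3,17/3] -> hit [3/2,17/3], descend [1, 4]
    N1 x:[4,6] y:[3/2,9/2] z:[4/3,13/3] -> hit [4,13/3] leaf, test {P6(miss), P16(miss)}
    N4 x:[-1,16/3] y:[7/2,21/2] z:[-2/3,17/3] -> hit [7/2,16/3] leaf, test {P0(miss), P5(miss), P15(miss)}
  N12 x:[-23/3,-2/3] y:[1,9/2] z:[4,11] -> miss, prune

Visited [0, 5, 8, 10, 1, 4, 12]. Tests: 7 box, 2 leaf. Nearest: miss.

== RESULT ==
[0, 5, 8, 10, 1, 4, 12]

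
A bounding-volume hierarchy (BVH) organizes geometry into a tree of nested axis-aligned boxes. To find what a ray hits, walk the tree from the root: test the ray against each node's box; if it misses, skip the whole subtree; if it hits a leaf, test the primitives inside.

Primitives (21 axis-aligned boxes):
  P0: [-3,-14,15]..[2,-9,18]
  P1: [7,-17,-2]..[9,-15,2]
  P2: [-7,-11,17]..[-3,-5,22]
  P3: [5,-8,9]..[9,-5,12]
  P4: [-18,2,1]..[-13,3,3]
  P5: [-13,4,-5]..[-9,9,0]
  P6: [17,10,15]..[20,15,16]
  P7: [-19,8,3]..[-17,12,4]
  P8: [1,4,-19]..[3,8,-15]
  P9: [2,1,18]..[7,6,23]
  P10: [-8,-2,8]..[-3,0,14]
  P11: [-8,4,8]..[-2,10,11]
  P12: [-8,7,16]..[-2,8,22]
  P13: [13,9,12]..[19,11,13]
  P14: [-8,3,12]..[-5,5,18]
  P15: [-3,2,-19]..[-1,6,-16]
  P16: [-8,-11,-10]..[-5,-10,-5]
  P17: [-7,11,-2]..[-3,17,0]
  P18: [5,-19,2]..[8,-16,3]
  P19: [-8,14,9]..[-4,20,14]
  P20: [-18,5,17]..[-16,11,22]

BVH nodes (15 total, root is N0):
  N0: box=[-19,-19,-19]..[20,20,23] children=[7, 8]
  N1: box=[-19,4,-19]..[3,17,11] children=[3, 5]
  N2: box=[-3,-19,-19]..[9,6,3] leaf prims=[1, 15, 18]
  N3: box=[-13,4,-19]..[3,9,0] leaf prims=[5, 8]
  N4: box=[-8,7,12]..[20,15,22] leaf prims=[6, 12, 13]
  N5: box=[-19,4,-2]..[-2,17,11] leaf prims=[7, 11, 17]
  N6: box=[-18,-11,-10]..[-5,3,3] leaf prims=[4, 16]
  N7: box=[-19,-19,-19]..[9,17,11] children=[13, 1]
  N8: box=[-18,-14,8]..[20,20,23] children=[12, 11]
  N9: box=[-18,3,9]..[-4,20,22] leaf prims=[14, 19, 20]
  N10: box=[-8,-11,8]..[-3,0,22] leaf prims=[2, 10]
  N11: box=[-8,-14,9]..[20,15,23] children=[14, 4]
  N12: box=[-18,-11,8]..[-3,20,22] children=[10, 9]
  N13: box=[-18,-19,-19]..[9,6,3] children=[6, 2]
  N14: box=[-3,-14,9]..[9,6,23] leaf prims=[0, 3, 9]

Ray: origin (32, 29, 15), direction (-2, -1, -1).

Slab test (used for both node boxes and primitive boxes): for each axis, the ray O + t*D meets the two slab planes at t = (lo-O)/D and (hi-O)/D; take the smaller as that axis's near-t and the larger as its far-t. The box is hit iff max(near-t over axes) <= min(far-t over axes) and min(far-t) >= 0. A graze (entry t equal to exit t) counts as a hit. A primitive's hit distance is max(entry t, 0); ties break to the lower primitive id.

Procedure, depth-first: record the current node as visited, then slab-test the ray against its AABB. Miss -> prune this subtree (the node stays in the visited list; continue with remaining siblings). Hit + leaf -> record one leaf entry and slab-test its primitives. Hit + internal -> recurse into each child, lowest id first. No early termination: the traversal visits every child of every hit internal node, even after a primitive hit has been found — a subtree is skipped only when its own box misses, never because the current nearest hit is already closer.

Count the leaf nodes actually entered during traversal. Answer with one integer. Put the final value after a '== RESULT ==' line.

Walk:
N0 x:[6,51/2] y:[9,48] z:[-8,34] -> hit [9,51/2], descend [7, 8]
  N7 x:[23/2,51/2] y:[12,48] z:[4,34] -> hit [12,51/2], descend [1, 13]
    N1 x:[29/2,51/2] y:[12,25] z:[4,34] -> hit [29/2,25], descend [3, 5]
      N3 x:[29/2,45/2] y:[20,25] z:[15,34] -> hit [20,45/2] leaf, test {P5(miss), P8(miss)}
      N5 x:[17,51/2] y:[12,25] z:[4,17] -> hit [17,17] leaf, test {P7(miss), P11(miss), P17(miss)}
    N13 x:[23/2,25] y:[23,48] z:[12,34] -> hit [23,25], descend [2, 6]
      N2 x:[23/2,35/2] y:[23,48] z:[12,34] -> miss, prune
      N6 x:[37/2,25] y:[26,40] z:[12,25] -> miss, prune
  N8 x:[6,25] y:[9,43] z:[-8,7] -> miss, prune

Summary -> nodes [0, 7, 1, 3, 5, 13, 2, 6, 8]; box-tests=9; leaf-entries=2; first=miss

== RESULT ==
2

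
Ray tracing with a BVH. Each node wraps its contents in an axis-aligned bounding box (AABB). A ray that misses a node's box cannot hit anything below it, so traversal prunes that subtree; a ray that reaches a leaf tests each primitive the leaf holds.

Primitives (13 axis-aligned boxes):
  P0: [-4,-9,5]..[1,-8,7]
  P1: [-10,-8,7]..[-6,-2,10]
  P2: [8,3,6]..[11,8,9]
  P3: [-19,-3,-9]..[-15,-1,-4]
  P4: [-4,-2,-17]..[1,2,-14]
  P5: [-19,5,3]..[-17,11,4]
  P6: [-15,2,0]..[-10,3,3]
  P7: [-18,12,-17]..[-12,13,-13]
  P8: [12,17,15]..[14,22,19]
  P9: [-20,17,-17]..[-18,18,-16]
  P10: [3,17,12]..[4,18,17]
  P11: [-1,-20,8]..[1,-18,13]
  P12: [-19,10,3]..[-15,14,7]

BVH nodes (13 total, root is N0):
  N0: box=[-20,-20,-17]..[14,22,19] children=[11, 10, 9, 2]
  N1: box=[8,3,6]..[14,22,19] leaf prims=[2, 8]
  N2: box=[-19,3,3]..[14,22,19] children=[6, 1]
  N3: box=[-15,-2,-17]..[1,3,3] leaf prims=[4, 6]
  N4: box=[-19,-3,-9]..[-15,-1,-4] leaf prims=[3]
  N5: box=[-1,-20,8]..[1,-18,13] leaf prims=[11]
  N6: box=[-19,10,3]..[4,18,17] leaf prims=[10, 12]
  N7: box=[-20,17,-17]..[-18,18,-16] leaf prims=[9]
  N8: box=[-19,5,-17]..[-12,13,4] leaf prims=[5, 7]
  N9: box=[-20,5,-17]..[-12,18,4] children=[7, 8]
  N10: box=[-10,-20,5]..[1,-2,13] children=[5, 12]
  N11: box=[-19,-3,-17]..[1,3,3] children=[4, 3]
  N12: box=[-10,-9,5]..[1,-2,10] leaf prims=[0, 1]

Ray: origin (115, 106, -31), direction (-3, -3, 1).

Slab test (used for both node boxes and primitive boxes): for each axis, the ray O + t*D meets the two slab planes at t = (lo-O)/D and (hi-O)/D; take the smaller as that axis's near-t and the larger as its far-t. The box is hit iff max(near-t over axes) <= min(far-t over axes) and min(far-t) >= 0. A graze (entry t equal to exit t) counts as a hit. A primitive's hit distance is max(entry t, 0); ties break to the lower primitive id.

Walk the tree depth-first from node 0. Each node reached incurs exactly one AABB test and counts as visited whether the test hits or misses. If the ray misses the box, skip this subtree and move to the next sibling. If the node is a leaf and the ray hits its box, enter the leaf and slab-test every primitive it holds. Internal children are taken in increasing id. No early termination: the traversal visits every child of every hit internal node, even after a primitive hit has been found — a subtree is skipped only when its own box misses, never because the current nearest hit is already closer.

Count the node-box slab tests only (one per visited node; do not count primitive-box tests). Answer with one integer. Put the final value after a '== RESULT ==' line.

Walk:
N0 x:[101/3,45] y:[28,42] z:[14,50] -> hit [101/3,42], descend [2, 9, 10, 11]
  N2 x:[101/3,134/3] y:[28,103/3] z:[34,50] -> hit [34,103/3], descend [1, 6]
    N1 x:[101/3,107/3] y:[28,103/3] z:[37,50] -> miss, prune
    N6 x:[37,134/3] y:[88/3,32] z:[34,48] -> miss, prune
  N9 x:[127/3,45] y:[88/3,101/3] z:[14,35] -> miss, prune
  N10 x:[38,125/3] y:[36,42] z:[36,44] -> hit [38,125/3], descend [5, 12]
    N5 x:[38,116/3] y:[124/3,42] z:[39,44] -> miss, prune
    N12 x:[38,125/3] y:[36,115/3] z:[36,41] -> hit [38,115/3] leaf, test {P0@t=38, P1(miss)}
  N11 x:[38,134/3] y:[103/3,109/3] z:[14,34] -> miss, prune

Visited [0, 2, 1, 6, 9, 10, 5, 12, 11]. Tests: 9 box, 1 leaf. Nearest: P0.

== RESULT ==
9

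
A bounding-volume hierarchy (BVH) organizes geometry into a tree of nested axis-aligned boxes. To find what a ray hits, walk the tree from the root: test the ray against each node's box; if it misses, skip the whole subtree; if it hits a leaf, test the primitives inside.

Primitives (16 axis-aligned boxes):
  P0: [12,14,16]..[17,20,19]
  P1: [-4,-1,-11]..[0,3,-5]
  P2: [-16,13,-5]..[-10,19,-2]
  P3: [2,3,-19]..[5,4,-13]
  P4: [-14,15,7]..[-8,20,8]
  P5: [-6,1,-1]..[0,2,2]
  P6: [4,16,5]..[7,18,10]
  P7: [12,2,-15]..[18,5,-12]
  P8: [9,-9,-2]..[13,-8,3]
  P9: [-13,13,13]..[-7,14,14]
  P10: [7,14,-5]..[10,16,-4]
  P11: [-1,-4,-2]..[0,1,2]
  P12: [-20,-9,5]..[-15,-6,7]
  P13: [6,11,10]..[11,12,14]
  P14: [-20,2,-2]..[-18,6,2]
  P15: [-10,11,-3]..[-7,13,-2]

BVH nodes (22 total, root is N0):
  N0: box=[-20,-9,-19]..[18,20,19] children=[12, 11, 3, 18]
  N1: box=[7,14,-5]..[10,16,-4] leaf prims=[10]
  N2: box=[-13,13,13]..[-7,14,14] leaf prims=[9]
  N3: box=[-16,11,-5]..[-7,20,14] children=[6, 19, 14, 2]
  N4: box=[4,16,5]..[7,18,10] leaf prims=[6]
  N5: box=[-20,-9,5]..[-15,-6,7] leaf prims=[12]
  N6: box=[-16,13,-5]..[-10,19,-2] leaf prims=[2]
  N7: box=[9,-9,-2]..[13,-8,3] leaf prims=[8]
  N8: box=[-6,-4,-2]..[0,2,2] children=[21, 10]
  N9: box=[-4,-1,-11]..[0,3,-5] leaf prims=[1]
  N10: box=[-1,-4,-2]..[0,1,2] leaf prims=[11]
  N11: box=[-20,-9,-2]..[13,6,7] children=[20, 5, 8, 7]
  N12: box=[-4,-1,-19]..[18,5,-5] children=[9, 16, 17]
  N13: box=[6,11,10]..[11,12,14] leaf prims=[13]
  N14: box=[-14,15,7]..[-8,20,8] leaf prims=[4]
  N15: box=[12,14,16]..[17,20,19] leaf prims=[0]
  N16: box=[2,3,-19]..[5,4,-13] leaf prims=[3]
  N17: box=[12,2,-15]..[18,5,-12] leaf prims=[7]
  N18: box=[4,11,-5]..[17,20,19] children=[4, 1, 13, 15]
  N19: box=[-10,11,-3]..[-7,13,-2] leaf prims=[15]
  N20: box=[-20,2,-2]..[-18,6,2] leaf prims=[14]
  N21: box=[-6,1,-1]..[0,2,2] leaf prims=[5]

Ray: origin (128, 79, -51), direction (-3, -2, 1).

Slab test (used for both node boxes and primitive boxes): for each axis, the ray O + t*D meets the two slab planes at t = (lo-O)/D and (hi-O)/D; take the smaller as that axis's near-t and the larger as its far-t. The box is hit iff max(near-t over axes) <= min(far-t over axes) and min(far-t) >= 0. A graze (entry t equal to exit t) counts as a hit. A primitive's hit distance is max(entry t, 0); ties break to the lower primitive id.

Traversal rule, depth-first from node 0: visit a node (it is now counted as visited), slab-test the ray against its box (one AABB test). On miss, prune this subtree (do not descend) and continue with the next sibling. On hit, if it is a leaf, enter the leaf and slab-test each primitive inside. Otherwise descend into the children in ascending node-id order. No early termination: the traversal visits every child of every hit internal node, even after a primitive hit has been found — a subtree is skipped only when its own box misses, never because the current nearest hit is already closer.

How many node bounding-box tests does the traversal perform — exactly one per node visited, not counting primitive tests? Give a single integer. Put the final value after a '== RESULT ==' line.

Trace the traversal:
N0 x:[110/3,148/3] y:[59/2,44] z:[32,70] -> hit [110/3,44], descend [3, 11, 12, 18]
  N3 x:[45,48] y:[59/2,34] z:[46,65] -> miss, prune
  N11 x:[115/3,148/3] y:[73/2,44] z:[49,58] -> miss, prune
  N12 x:[110/3,44] y:[37,40] z:[32,46] -> hit [37,40], descend [9, 16, 17]
    N9 x:[128/3,44] y:[38,40] z:[40,46] -> miss, prune
    N16 x:[41,42] y:[75/2,38] z:[32,38] -> miss, prune
    N17 x:[110/3,116/3] y:[37,77/2] z:[36,39] -> hit [37,77/2] leaf, test {P7@t=37}
  N18 x:[37,124/3] y:[59/2,34] z:[46,70] -> miss, prune

8 AABB tests over nodes [0, 3, 11, 12, 9, 16, 17, 18]; 1 leaf entered; closest P7.

== RESULT ==
8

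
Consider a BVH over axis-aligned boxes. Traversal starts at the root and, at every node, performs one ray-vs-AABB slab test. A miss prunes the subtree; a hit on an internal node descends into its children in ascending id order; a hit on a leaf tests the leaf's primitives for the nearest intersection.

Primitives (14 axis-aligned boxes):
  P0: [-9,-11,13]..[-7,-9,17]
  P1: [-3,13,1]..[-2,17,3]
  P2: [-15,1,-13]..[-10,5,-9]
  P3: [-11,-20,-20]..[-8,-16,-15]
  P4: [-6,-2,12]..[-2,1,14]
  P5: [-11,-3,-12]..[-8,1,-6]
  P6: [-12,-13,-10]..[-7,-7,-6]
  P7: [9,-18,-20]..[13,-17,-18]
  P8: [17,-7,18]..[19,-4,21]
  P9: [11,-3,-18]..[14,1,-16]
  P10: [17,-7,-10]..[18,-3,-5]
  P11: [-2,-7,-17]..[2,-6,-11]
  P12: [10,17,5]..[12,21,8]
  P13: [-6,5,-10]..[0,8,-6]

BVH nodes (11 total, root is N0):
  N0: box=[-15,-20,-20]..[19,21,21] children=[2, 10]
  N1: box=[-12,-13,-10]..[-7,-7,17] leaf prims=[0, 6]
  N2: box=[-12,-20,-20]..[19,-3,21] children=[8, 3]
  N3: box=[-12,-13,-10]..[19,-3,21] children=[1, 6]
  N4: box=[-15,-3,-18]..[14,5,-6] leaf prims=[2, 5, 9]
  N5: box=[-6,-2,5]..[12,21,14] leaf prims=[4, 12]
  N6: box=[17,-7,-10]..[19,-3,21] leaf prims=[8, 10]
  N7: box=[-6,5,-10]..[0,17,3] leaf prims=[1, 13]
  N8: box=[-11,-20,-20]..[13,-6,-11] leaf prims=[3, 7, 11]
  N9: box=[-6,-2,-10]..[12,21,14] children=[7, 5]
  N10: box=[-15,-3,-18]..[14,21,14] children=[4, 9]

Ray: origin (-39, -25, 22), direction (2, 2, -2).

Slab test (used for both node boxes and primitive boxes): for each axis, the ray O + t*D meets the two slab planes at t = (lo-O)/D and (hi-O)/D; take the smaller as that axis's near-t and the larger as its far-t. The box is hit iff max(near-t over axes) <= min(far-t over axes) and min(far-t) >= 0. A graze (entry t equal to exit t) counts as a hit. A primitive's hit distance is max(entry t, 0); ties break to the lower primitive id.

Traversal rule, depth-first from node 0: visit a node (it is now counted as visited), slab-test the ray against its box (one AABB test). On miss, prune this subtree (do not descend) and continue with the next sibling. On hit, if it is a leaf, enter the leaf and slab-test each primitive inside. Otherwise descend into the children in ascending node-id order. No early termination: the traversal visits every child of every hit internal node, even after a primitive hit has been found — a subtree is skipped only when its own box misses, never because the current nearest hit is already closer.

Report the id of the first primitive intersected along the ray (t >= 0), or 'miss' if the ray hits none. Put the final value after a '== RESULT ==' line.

Trace the traversal:
N0 x:[12,29] y:[5/2,23] z:[1/2,21] -> hit [12,21], descend [2, 10]
  N2 x:[27/2,29] y:[5/2,11] z:[1/2,21] -> miss, prune
  N10 x:[12,53/2] y:[11,23] z:[4,20] -> hit [12,20], descend [4, 9]
    N4 x:[12,53/2] y:[11,15] z:[14,20] -> hit [14,15] leaf, test {P2(miss), P5(miss), P9(miss)}
    N9 x:[33/2,51/2] y:[23/2,23] z:[4,16] -> miss, prune

Visited [0, 2, 10, 4, 9]. Tests: 5 box, 1 leaf. Nearest: miss.

== RESULT ==
miss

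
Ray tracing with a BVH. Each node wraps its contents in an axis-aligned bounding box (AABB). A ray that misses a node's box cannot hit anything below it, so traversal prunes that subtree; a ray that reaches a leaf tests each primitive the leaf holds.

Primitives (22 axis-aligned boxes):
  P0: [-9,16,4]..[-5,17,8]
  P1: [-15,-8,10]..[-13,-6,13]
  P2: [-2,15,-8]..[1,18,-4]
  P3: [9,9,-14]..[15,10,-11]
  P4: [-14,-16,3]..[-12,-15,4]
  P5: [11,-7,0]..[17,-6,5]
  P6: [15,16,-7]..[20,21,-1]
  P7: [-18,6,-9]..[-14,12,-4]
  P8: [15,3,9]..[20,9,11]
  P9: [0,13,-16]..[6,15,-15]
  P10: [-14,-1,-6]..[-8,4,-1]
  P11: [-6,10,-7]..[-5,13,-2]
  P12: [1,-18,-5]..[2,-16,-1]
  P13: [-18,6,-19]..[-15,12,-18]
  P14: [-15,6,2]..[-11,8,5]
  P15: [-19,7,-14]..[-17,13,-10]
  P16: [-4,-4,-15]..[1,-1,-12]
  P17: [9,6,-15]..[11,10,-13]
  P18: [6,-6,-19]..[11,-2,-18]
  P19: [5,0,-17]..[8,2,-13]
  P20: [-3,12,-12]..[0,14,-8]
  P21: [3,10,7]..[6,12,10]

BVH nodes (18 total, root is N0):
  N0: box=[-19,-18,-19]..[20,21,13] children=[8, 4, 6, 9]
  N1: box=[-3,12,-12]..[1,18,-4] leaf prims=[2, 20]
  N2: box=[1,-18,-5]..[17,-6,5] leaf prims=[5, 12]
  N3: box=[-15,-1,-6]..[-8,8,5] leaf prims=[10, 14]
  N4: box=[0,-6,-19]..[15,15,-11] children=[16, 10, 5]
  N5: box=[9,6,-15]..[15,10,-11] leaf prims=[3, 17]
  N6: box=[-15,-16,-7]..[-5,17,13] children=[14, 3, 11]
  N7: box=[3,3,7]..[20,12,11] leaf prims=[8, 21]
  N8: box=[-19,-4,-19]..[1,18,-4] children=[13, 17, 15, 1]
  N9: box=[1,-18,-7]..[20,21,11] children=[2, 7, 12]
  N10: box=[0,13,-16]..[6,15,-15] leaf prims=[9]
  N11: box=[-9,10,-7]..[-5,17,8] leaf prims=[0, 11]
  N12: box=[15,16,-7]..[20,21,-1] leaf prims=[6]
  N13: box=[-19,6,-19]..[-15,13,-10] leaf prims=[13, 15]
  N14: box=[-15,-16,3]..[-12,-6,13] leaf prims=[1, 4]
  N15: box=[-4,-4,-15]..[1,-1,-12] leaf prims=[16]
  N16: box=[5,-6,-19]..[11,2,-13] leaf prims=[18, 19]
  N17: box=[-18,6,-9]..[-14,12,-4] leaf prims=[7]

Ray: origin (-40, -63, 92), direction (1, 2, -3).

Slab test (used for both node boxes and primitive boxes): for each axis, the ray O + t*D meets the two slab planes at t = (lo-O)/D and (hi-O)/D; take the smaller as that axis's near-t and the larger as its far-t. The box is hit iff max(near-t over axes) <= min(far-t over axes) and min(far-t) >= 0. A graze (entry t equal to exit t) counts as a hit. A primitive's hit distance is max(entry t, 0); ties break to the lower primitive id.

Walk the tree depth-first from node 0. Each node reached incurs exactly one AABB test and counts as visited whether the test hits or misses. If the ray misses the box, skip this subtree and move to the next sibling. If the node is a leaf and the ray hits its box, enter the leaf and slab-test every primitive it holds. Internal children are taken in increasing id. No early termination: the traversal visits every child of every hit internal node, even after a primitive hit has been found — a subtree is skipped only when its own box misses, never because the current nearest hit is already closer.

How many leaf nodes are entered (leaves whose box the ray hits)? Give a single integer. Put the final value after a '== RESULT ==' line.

Trace the traversal:
N0 x:[21,60] y:[45/2,42] z:[79/3,37] -> hit [79/3,37], descend [4, 6, 8, 9]
  N4 x:[40,55] y:[57/2,39] z:[103/3,37] -> miss, prune
  N6 x:[25,35] y:[47/2,40] z:[79/3,33] -> hit [79/3,33], descend [3, 11, 14]
    N3 x:[25,32] y:[31,71/2] z:[29,98/3] -> hit [31,32] leaf, test {P10@t=31, P14(miss)}
    N11 x:[31,35] y:[73/2,40] z:[28,33] -> miss, prune
    N14 x:[25,28] y:[47/2,57/2] z:[79/3,89/3] -> hit [79/3,28] leaf, test {P1(miss), P4(miss)}
  N8 x:[21,41] y:[59/2,81/2] z:[32,37] -> hit [32,37], descend [1, 13, 15, 17]
    N1 x:[37,41] y:[75/2,81/2] z:[32,104/3] -> miss, prune
    N13 x:[21,25] y:[69/2,38] z:[34,37] -> miss, prune
    N15 x:[36,41] y:[59/2,31] z:[104/3,107/3] -> miss, prune
    N17 x:[22,26] y:[69/2,75/2] z:[32,101/3] -> miss, prune
  N9 x:[41,60] y:[45/2,42] z:[27,33] -> miss, prune

Summary -> nodes [0, 4, 6, 3, 11, 14, 8, 1, 13, 15, 17, 9]; box-tests=12; leaf-entries=2; first=P10

== RESULT ==
2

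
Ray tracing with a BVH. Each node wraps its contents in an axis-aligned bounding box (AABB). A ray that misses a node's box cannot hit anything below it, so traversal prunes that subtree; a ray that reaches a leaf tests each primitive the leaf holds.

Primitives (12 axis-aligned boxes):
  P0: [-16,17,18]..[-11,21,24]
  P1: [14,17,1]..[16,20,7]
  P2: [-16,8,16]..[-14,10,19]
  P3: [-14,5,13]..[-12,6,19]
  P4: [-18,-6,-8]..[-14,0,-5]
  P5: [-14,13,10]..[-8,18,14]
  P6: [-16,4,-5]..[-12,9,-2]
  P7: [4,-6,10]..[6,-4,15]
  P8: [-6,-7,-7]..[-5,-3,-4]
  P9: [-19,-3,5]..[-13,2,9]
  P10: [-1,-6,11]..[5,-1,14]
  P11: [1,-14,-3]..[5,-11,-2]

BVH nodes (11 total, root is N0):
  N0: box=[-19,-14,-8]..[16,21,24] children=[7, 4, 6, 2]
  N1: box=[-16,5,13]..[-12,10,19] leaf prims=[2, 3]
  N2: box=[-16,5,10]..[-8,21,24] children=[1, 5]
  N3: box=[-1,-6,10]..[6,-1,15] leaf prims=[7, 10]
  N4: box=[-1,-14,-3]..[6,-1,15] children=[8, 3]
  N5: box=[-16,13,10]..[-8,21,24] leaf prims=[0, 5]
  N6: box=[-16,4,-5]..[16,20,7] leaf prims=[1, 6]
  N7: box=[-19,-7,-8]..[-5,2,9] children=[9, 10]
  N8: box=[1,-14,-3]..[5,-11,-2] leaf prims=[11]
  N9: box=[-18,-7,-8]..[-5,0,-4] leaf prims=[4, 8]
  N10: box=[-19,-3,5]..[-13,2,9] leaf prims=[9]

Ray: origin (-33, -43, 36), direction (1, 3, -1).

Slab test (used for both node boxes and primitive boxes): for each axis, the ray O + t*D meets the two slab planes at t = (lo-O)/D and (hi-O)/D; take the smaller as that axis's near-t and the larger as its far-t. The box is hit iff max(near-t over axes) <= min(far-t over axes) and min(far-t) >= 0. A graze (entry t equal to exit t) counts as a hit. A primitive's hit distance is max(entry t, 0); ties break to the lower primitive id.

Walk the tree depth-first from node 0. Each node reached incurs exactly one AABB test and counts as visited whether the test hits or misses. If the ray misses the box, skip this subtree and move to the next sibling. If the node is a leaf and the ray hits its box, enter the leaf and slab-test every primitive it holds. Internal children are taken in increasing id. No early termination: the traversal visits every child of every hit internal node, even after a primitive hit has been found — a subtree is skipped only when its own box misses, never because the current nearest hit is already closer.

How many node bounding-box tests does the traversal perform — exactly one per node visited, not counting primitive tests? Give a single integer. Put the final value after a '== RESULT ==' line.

Walk:
N0 x:[14,49] y:[29/3,64/3] z:[12,44] -> hit [14,64/3], descend [2, 4, 6, 7]
  N2 x:[17,25] y:[16,64/3] z:[12,26] -> hit [17,64/3], descend [1, 5]
    N1 x:[17,21] y:[16,53/3] z:[17,23] -> hit [17,53/3] leaf, test {P2@t=17, P3(miss)}
    N5 x:[17,25] y:[56/3,64/3] z:[12,26] -> hit [56/3,64/3] leaf, test {P0(miss), P5(miss)}
  N4 x:[32,39] y:[29/3,14] z:[21,39] -> miss, prune
  N6 x:[17,49] y:[47/3,21] z:[29,41] -> miss, prune
  N7 x:[14,28] y:[12,15] z:[27,44] -> miss, prune

Summary -> nodes [0, 2, 1, 5, 4, 6, 7]; box-tests=7; leaf-entries=2; first=P2

== RESULT ==
7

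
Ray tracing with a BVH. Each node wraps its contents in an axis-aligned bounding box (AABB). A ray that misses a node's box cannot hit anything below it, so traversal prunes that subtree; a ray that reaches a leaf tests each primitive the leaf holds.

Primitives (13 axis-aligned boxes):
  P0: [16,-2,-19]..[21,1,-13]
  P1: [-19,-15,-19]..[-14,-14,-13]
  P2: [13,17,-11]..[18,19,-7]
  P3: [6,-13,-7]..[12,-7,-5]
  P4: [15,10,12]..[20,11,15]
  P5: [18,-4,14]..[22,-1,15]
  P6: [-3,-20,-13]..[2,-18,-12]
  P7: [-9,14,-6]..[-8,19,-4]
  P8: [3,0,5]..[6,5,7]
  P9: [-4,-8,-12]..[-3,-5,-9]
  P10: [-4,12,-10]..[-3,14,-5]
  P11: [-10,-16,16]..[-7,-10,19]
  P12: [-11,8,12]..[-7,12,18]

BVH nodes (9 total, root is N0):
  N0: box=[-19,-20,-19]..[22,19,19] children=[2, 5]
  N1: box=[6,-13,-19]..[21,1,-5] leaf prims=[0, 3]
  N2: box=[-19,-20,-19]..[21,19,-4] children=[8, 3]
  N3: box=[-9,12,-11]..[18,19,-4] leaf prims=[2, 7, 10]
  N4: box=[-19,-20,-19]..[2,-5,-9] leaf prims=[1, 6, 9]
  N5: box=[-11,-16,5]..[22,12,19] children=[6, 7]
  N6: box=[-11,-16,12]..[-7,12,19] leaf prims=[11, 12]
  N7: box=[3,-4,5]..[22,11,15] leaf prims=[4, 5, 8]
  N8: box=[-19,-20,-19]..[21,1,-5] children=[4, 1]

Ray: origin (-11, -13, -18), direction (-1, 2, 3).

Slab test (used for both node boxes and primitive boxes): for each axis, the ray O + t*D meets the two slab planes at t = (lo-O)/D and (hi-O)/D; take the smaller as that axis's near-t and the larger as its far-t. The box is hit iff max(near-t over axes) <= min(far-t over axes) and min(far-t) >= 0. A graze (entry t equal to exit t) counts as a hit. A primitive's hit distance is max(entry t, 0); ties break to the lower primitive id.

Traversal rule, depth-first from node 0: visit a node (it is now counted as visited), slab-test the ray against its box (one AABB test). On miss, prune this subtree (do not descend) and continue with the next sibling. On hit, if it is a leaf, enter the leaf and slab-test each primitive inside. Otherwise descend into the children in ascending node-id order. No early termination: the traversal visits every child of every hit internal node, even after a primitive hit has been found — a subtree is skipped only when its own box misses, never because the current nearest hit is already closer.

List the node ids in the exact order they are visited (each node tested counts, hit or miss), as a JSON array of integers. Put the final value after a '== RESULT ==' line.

Trace the traversal:
N0 x:[-33,8] y:[-7/2,16] z:[-1/3,37/3] -> hit [-1/3,8], descend [2, 5]
  N2 x:[-32,8] y:[-7/2,16] z:[-1/3,14/3] -> hit [-1/3,14/3], descend [3, 8]
    N3 x:[-29,-2] y:[25/2,16] z:[7/3,14/3] -> miss, prune
    N8 x:[-32,8] y:[-7/2,7] z:[-1/3,13/3] -> hit [-1/3,13/3], descend [1, 4]
      N1 x:[-32,-17] y:[0,7] z:[-1/3,13/3] -> miss, prune
      N4 x:[-13,8] y:[-7/2,4] z:[-1/3,3] -> hit [-1/3,3] leaf, test {P1(miss), P6(miss), P9(miss)}
  N5 x:[-33,0] y:[-3/2,25/2] z:[23/3,37/3] -> miss, prune

Summary -> nodes [0, 2, 3, 8, 1, 4, 5]; box-tests=7; leaf-entries=1; first=miss

== RESULT ==
[0, 2, 3, 8, 1, 4, 5]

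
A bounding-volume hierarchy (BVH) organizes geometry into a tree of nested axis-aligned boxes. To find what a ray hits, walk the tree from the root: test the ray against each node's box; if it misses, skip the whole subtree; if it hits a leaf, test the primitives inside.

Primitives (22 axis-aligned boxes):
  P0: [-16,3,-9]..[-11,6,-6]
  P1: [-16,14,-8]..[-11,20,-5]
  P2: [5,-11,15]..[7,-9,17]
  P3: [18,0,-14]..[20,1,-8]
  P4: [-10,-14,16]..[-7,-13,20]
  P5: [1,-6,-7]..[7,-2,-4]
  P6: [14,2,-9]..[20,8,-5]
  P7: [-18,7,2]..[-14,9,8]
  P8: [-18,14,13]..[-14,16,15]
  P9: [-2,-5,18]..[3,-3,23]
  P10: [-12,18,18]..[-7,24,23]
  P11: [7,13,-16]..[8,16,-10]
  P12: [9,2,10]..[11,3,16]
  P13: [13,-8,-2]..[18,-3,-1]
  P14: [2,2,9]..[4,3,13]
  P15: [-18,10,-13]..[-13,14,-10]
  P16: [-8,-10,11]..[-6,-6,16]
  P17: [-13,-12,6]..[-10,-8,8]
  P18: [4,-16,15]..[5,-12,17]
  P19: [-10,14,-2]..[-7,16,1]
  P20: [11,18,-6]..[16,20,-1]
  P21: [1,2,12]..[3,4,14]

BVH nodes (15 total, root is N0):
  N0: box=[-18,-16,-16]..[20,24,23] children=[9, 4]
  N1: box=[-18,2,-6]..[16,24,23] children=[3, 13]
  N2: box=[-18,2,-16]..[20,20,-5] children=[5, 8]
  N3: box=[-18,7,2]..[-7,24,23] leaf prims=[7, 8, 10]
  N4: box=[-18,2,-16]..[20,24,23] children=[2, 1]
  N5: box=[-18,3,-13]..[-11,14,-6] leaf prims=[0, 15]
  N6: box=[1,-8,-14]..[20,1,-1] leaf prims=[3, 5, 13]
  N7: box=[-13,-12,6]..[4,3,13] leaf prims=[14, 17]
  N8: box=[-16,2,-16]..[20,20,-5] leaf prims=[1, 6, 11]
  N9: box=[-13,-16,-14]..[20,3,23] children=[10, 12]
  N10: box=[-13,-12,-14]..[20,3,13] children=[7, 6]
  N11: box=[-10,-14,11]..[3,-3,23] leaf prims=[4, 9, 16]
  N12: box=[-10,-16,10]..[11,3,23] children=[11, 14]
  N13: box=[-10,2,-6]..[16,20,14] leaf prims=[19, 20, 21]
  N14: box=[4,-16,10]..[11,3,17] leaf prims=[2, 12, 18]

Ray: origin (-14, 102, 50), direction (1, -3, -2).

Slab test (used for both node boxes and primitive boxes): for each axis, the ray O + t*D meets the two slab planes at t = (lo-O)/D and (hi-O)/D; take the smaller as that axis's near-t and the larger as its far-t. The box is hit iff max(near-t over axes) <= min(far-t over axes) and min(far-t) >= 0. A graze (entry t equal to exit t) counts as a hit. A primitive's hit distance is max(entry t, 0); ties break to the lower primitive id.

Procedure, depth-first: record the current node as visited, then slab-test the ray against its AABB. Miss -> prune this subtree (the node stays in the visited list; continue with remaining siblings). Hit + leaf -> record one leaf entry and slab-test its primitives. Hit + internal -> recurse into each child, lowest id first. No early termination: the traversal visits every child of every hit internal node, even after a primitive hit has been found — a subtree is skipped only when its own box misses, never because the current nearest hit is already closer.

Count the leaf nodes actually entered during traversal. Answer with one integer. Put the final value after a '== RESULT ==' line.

Trace the traversal:
N0 x:[-4,34] y:[26,118/3] z:[27/2,33] -> hit [26,33], descend [4, 9]
  N4 x:[-4,34] y:[26,100/3] z:[27/2,33] -> hit [26,33], descend [1, 2]
    N1 x:[-4,30] y:[26,100/3] z:[27/2,28] -> hit [26,28], descend [3, 13]
      N3 x:[-4,7] y:[26,95/3] z:[27/2,24] -> miss, prune
      N13 x:[4,30] y:[82/3,100/3] z:[18,28] -> hit [82/3,28] leaf, test {P19(miss), P20@t=82/3, P21(miss)}
    N2 x:[-4,34] y:[82/3,100/3] z:[55/2,33] -> hit [55/2,33], descend [5, 8]
      N5 x:[-4,3] y:[88/3,33] z:[28,63/2] -> miss, prune
      N8 x:[-2,34] y:[82/3,100/3] z:[55/2,33] -> hit [55/2,33] leaf, test {P1(miss), P6(miss), P11(miss)}
  N9 x:[1,34] y:[33,118/3] z:[27/2,32] -> miss, prune

9 AABB tests over nodes [0, 4, 1, 3, 13, 2, 5, 8, 9]; 2 leaves entered; closest P20.

== RESULT ==
2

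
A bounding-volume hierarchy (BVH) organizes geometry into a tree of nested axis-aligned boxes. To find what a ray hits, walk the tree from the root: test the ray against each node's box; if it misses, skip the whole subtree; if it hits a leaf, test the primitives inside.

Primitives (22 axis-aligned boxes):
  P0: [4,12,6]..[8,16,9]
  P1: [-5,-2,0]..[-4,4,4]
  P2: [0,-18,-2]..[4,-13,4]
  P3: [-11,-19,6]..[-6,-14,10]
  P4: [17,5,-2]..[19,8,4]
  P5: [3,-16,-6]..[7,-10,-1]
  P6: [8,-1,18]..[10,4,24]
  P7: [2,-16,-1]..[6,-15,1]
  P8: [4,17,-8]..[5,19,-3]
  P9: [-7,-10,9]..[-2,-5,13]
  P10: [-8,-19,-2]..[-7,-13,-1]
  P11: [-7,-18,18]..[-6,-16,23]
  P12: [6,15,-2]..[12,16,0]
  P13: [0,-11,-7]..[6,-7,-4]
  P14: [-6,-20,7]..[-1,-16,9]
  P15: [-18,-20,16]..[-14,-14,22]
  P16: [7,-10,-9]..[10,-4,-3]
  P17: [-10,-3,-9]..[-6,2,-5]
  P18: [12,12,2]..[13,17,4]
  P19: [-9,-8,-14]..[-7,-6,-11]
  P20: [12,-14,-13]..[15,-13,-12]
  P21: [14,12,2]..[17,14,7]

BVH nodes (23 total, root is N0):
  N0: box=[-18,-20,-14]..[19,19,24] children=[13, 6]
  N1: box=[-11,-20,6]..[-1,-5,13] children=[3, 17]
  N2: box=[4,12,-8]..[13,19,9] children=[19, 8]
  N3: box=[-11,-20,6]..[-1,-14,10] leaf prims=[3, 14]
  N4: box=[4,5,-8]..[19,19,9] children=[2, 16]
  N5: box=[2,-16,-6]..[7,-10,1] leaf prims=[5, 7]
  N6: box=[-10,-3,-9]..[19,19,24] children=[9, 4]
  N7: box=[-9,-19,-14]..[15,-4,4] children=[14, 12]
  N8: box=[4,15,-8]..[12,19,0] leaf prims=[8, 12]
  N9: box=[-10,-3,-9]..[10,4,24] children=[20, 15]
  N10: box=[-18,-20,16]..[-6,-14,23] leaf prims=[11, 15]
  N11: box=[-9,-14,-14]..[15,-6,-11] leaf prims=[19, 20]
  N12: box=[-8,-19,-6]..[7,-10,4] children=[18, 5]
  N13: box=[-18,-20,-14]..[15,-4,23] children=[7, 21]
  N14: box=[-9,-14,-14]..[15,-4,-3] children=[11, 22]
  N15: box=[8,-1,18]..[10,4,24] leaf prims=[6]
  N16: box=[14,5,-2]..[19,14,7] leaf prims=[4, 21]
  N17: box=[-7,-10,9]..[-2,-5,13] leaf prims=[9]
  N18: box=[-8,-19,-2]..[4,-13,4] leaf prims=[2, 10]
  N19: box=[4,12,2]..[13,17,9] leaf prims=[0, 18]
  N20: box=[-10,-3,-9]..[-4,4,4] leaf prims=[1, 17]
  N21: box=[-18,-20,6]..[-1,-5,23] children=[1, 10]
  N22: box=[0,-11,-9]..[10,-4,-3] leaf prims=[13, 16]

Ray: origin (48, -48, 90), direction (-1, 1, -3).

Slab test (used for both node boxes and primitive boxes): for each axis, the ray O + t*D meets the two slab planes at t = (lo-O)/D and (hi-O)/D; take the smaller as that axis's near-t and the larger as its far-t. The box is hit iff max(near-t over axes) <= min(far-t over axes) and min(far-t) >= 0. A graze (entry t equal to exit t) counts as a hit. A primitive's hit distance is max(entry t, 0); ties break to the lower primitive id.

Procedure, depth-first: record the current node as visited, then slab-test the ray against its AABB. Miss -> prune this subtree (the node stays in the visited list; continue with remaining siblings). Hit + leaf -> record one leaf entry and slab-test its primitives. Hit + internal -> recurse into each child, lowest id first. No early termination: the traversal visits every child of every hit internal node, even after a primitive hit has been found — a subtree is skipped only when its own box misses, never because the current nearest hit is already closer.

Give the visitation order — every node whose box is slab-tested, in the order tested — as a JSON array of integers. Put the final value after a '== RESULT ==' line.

Trace the traversal:
N0 x:[29,66] y:[28,67] z:[22,104/3] -> hit [29,104/3], descend [6, 13]
  N6 x:[29,58] y:[45,67] z:[22,33] -> miss, prune
  N13 x:[33,66] y:[28,44] z:[67/3,104/3] -> hit [33,104/3], descend [7, 21]
    N7 x:[33,57] y:[29,44] z:[86/3,104/3] -> hit [33,104/3], descend [12, 14]
      N12 x:[41,56] y:[29,38] z:[86/3,32] -> miss, prune
      N14 x:[33,57] y:[34,44] z:[31,104/3] -> hit [34,104/3], descend [11, 22]
        N11 x:[33,57] y:[34,42] z:[101/3,104/3] -> hit [34,104/3] leaf, test {P19(miss), P20@t=34}
        N22 x:[38,48] y:[37,44] z:[31,33] -> miss, prune
    N21 x:[49,66] y:[28,43] z:[67/3,28] -> miss, prune

9 AABB tests over nodes [0, 6, 13, 7, 12, 14, 11, 22, 21]; 1 leaf entered; closest P20.

== RESULT ==
[0, 6, 13, 7, 12, 14, 11, 22, 21]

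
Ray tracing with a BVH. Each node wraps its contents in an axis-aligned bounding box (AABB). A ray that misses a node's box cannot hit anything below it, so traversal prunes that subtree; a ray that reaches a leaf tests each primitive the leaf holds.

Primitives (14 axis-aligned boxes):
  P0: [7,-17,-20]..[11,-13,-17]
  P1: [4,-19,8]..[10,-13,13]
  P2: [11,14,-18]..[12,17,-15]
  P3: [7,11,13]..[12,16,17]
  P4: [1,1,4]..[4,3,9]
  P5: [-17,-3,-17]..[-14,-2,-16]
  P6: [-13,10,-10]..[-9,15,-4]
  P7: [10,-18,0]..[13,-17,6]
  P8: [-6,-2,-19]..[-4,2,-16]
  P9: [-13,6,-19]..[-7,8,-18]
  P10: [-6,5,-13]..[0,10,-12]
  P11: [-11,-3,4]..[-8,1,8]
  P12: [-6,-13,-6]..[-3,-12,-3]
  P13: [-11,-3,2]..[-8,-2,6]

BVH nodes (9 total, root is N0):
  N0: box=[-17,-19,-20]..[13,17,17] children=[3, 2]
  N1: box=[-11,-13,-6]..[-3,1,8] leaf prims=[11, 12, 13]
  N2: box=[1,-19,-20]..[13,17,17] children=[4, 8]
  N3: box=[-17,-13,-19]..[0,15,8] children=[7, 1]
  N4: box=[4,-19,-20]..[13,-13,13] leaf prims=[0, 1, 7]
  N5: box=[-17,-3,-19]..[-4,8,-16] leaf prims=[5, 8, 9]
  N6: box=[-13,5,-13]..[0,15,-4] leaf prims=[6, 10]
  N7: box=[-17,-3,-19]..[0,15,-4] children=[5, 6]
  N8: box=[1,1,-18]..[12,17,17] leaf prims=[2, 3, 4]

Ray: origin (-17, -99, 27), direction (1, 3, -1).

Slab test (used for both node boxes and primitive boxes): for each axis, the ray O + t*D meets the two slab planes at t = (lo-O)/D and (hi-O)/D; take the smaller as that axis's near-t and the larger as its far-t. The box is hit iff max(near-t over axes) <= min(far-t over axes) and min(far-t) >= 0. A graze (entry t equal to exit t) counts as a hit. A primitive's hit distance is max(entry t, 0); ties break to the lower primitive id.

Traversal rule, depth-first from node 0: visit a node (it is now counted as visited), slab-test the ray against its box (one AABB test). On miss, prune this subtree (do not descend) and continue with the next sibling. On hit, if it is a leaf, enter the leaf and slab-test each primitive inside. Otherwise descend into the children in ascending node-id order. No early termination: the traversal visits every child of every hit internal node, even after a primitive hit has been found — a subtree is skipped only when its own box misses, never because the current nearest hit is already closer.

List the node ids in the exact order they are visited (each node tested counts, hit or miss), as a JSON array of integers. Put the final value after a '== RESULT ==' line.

Walk:
N0 x:[0,30] y:[80/3,116/3] z:[10,47] -> hit [80/3,30], descend [2, 3]
  N2 x:[18,30] y:[80/3,116/3] z:[10,47] -> hit [80/3,30], descend [4, 8]
    N4 x:[21,30] y:[80/3,86/3] z:[14,47] -> hit [80/3,86/3] leaf, test {P0(miss), P1(miss), P7@t=27}
    N8 x:[18,29] y:[100/3,116/3] z:[10,45] -> miss, prune
  N3 x:[0,17] y:[86/3,38] z:[19,46] -> miss, prune

Summary -> nodes [0, 2, 4, 8, 3]; box-tests=5; leaf-entries=1; first=P7

== RESULT ==
[0, 2, 4, 8, 3]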